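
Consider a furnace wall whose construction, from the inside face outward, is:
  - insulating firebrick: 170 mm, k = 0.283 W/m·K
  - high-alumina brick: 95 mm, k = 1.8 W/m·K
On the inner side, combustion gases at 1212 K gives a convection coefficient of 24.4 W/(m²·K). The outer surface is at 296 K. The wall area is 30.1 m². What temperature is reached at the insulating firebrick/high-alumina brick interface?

Model the wall as resistances in series:
R_inner film = 1/(h_i·A) = 1/(24.4×30.1) = 0.001362 K/W
R_insulating firebrick = L/(kA) = 0.17/(0.283×30.1) = 0.01996 K/W
R_high-alumina brick = L/(kA) = 0.095/(1.8×30.1) = 0.001753 K/W
R_total = 0.02307 K/W;  Q = ΔT/R_total = 916/0.02307 = 39700 W
T_interface = T_inner − Q·ΣR(inner→interface) = 1212 − 39700×0.02132

T ≈ 366 K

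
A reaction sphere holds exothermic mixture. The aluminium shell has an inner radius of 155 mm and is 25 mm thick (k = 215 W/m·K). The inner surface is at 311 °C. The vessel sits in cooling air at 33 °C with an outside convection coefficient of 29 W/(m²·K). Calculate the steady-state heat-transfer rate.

Q ≈ 3270 W

Each spherical layer contributes R = (1/r_i − 1/r_o)/(4πk):
R_aluminium shell = (1/0.155 − 1/0.18)/(4π×215) = 3.317×10^-4 K/W
R_outer film = 1/(h·4πr_o²) = 1/(29×4π×0.18²) = 0.08469 K/W
R_total = 0.08502 K/W
Q = ΔT/R_total = 278/0.08502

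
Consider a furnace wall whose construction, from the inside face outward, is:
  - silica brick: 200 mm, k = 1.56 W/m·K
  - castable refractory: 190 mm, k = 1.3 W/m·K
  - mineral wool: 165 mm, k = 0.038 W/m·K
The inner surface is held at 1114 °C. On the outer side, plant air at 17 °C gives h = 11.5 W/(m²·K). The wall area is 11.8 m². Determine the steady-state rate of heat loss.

Series thermal resistances:
R_silica brick = L/(kA) = 0.2/(1.56×11.8) = 0.01086 K/W
R_castable refractory = L/(kA) = 0.19/(1.3×11.8) = 0.01239 K/W
R_mineral wool = L/(kA) = 0.165/(0.038×11.8) = 0.368 K/W
R_outer film = 1/(h_o·A) = 1/(11.5×11.8) = 0.007369 K/W
R_total = 0.3986 K/W
Q = ΔT / R_total = 1097 / 0.3986

Q ≈ 2750 W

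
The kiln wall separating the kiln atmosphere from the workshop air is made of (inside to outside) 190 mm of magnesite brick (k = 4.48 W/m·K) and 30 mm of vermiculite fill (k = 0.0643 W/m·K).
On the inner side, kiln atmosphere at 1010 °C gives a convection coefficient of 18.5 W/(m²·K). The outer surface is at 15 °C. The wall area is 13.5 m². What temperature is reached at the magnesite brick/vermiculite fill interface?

Treating each layer as a thermal resistance in series:
R_inner film = 1/(h_i·A) = 1/(18.5×13.5) = 0.004004 K/W
R_magnesite brick = L/(kA) = 0.19/(4.48×13.5) = 0.003142 K/W
R_vermiculite fill = L/(kA) = 0.03/(0.0643×13.5) = 0.03456 K/W
R_total = 0.04171 K/W;  Q = ΔT/R_total = 995/0.04171 = 23860 W
T_interface = T_inner − Q·ΣR(inner→interface) = 1010 − 23900×0.007146

T ≈ 840 °C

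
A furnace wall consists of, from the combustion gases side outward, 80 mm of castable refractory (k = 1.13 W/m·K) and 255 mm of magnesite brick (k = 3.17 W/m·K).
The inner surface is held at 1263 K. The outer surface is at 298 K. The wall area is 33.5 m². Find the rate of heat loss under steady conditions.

Series thermal resistances:
R_castable refractory = L/(kA) = 0.08/(1.13×33.5) = 0.002113 K/W
R_magnesite brick = L/(kA) = 0.255/(3.17×33.5) = 0.002401 K/W
R_total = 0.004515 K/W
Q = ΔT / R_total = 965 / 0.004515

Q ≈ 214000 W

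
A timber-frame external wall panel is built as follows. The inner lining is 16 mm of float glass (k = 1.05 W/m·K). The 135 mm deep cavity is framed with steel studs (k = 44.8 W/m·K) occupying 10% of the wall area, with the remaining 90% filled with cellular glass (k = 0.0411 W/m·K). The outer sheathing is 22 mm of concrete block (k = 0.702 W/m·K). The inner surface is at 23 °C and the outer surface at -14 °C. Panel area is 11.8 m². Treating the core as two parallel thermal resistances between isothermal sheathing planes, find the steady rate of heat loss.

Sheathing layers in series; stud and cavity paths in parallel between them.
R_inner = 0.016/(1.05×11.8) = 0.001291 K/W
R_stud  = 0.135/(44.8×0.1×11.8) = 0.002554 K/W
R_cav   = 0.135/(0.0411×0.9×11.8) = 0.3093 K/W
1/R_core = 1/R_stud + 1/R_cav → R_core = 0.002533 K/W
R_outer = 0.022/(0.702×11.8) = 0.002656 K/W
R_total = 0.00648 K/W
Q = ΔT/R_total = 37/0.00648

Q ≈ 5710 W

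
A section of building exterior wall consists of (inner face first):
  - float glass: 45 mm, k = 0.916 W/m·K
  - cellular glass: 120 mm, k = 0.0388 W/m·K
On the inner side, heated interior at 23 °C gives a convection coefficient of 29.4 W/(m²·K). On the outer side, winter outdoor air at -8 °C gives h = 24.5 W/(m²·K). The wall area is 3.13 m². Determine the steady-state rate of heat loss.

Q ≈ 30.2 W

Treating each layer as a thermal resistance in series:
R_inner film = 1/(h_i·A) = 1/(29.4×3.13) = 0.01087 K/W
R_float glass = L/(kA) = 0.045/(0.916×3.13) = 0.0157 K/W
R_cellular glass = L/(kA) = 0.12/(0.0388×3.13) = 0.9881 K/W
R_outer film = 1/(h_o·A) = 1/(24.5×3.13) = 0.01304 K/W
R_total = 1.028 K/W
Q = ΔT / R_total = 31 / 1.028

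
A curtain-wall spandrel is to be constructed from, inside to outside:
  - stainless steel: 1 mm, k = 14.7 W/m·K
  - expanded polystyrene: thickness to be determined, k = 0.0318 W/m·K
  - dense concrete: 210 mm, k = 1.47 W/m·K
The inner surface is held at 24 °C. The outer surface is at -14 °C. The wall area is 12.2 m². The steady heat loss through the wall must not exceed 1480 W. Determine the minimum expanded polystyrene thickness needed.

L ≈ 5.42 mm

Model the wall as resistances in series:
R_stainless steel = L/(kA) = 0.001/(14.7×12.2) = 5.576×10^-6 K/W
R_dense concrete = L/(kA) = 0.21/(1.47×12.2) = 0.01171 K/W
Sum of the known resistances R_other = 0.01172 K/W
Required total resistance R_tot = ΔT/Q_allow = 38/1480 = 0.02568 K/W
R_expanded polystyrene = R_tot − R_other = 0.01396 K/W
L = R·k·A = 0.01396×0.0318×12.2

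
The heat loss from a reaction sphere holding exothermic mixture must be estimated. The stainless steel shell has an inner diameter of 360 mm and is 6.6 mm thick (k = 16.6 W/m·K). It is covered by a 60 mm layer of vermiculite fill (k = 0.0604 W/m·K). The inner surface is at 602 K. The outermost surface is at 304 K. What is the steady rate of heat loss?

Spherical conduction: R = (1/r_in − 1/r_out)/(4πk) per layer; series-sum.
R_stainless steel shell = (1/0.18 − 1/0.1866)/(4π×16.6) = 9.42×10^-4 K/W
R_vermiculite fill = (1/0.1866 − 1/0.2466)/(4π×0.0604) = 1.718 K/W
R_total = 1.719 K/W
Q = ΔT/R_total = 298/1.719

Q ≈ 173 W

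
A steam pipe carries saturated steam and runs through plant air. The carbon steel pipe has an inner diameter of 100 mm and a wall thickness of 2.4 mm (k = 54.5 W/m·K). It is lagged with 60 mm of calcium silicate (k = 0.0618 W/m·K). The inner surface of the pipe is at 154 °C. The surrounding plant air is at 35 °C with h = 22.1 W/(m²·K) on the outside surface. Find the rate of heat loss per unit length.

For a radial system each layer contributes R = ln(r_out/r_in)/(2πkL); films add R = 1/(hA).
R_carbon steel pipe wall = ln(52.4/50)/(2π×54.5×1) = 1.369×10^-4 K/W
R_calcium silicate = ln(112.4/52.4)/(2π×0.0618×1) = 1.965 K/W
R_outer film = 1/(h_o·2πr_oL) = 1/(22.1×2π×0.1124×1) = 0.06407 K/W
R_total = 2.03 K/W
Q = ΔT/R_total = 119/2.03

q′ ≈ 58.6 W/m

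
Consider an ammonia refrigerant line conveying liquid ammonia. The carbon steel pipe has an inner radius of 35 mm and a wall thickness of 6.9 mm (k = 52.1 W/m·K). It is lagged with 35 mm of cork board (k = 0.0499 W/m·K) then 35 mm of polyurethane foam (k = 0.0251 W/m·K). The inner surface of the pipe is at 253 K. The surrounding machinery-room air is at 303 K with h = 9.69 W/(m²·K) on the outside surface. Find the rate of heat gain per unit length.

q′ ≈ 11.2 W/m

Radial resistances (cylindrical: R_cond = ln(r_o/r_i)/(2πkL), R_conv = 1/(h·2πrL)):
R_carbon steel pipe wall = ln(41.9/35)/(2π×52.1×1) = 5.497×10^-4 K/W
R_cork board = ln(76.9/41.9)/(2π×0.0499×1) = 1.937 K/W
R_polyurethane foam = ln(111.9/76.9)/(2π×0.0251×1) = 2.378 K/W
R_outer film = 1/(h_o·2πr_oL) = 1/(9.69×2π×0.1119×1) = 0.1468 K/W
R_total = 4.462 K/W
Q = ΔT/R_total = 50/4.462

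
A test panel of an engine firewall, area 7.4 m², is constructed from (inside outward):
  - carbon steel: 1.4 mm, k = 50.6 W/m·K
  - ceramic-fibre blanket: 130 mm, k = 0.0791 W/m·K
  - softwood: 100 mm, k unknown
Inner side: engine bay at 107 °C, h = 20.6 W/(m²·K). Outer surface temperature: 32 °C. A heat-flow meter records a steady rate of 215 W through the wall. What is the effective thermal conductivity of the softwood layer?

k ≈ 0.112 W/(m·K)

Model the wall as resistances in series:
R_inner film = 1/(h_i·A) = 1/(20.6×7.4) = 0.00656 K/W
R_carbon steel = L/(kA) = 0.0014/(50.6×7.4) = 3.739×10^-6 K/W
R_ceramic-fibre blanket = L/(kA) = 0.13/(0.0791×7.4) = 0.2221 K/W
Sum of known resistances R_other = 0.2287 K/W
Total R = ΔT/Q = 75/215 = 0.3488 K/W
R_softwood = R_total − R_other = 0.1202 K/W
k = L/(R·A) = 0.1/(0.1202×7.4)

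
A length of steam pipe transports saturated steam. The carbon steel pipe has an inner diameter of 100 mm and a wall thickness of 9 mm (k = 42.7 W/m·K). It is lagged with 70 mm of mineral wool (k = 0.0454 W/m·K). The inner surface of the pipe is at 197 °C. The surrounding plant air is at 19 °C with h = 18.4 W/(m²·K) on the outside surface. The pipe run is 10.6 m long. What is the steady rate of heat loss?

Per-layer cylindrical resistances, series-summed:
R_carbon steel pipe wall = ln(59/50)/(2π×42.7×10.6) = 5.82×10^-5 K/W
R_mineral wool = ln(129/59)/(2π×0.0454×10.6) = 0.2587 K/W
R_outer film = 1/(h_o·2πr_oL) = 1/(18.4×2π×0.129×10.6) = 0.006326 K/W
R_total = 0.2651 K/W
Q = ΔT/R_total = 178/0.2651

Q ≈ 671 W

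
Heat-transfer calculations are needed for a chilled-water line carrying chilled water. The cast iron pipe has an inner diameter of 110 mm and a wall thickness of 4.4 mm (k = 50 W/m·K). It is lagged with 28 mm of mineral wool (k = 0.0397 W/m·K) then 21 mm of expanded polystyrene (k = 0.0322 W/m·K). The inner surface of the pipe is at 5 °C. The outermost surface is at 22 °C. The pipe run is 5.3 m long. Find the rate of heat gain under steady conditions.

Treating each annulus and film as a series resistance:
R_cast iron pipe wall = ln(59.4/55)/(2π×50×5.3) = 4.622×10^-5 K/W
R_mineral wool = ln(87.4/59.4)/(2π×0.0397×5.3) = 0.2921 K/W
R_expanded polystyrene = ln(108.4/87.4)/(2π×0.0322×5.3) = 0.2008 K/W
R_total = 0.493 K/W
Q = ΔT/R_total = 17/0.493

Q ≈ 34.5 W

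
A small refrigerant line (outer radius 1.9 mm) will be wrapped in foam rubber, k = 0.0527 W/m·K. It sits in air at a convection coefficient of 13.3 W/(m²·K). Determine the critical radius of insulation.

For a cylinder r_cr = k/h = 0.0527/13.3
r_cr = 3.96 mm; since the bare radius (1.9 mm) is below r_cr, adding a thin layer of insulation will *increase* heat loss.

r_cr ≈ 3.96 mm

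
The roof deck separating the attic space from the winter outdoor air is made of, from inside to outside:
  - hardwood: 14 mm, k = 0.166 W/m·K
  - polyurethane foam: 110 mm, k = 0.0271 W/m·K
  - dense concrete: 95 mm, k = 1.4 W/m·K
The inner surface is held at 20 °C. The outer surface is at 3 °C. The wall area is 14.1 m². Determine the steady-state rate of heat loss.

Using the resistance-network approach (series):
R_hardwood = L/(kA) = 0.014/(0.166×14.1) = 0.005981 K/W
R_polyurethane foam = L/(kA) = 0.11/(0.0271×14.1) = 0.2879 K/W
R_dense concrete = L/(kA) = 0.095/(1.4×14.1) = 0.004813 K/W
R_total = 0.2987 K/W
Q = ΔT / R_total = 17 / 0.2987

Q ≈ 56.9 W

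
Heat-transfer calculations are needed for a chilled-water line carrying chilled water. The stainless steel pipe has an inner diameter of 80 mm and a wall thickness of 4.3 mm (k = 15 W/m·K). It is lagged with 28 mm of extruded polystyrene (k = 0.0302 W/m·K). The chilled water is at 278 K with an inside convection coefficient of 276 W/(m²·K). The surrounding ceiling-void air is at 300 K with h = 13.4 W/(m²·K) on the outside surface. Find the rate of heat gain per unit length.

Treating each annulus and film as a series resistance:
R_inner film = 1/(h_i·2πr₁L) = 1/(276×2π×0.04×1) = 0.01442 K/W
R_stainless steel pipe wall = ln(44.3/40)/(2π×15×1) = 0.001083 K/W
R_extruded polystyrene = ln(72.3/44.3)/(2π×0.0302×1) = 2.581 K/W
R_outer film = 1/(h_o·2πr_oL) = 1/(13.4×2π×0.0723×1) = 0.1643 K/W
R_total = 2.761 K/W
Q = ΔT/R_total = 22/2.761

q′ ≈ 7.97 W/m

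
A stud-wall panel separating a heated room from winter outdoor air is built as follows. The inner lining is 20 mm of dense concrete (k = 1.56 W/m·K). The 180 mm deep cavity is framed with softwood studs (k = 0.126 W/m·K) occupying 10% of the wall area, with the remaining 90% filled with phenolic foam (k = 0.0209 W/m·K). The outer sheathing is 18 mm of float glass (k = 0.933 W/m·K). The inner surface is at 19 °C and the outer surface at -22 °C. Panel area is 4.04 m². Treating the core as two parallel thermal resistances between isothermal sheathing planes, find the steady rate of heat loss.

Q ≈ 28.7 W

Sheathing layers in series; stud and cavity paths in parallel between them.
R_inner = 0.02/(1.56×4.04) = 0.003173 K/W
R_stud  = 0.18/(0.126×0.1×4.04) = 3.536 K/W
R_cav   = 0.18/(0.0209×0.9×4.04) = 2.369 K/W
1/R_core = 1/R_stud + 1/R_cav → R_core = 1.418 K/W
R_outer = 0.018/(0.933×4.04) = 0.004775 K/W
R_total = 1.426 K/W
Q = ΔT/R_total = 41/1.426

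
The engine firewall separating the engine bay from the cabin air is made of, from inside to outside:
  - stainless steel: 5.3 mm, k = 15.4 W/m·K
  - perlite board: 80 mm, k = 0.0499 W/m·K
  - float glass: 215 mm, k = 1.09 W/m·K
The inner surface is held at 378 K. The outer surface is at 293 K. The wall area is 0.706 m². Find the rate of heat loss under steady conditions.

Using the resistance-network approach (series):
R_stainless steel = L/(kA) = 0.0053/(15.4×0.706) = 4.875×10^-4 K/W
R_perlite board = L/(kA) = 0.08/(0.0499×0.706) = 2.271 K/W
R_float glass = L/(kA) = 0.215/(1.09×0.706) = 0.2794 K/W
R_total = 2.551 K/W
Q = ΔT / R_total = 85 / 2.551

Q ≈ 33.3 W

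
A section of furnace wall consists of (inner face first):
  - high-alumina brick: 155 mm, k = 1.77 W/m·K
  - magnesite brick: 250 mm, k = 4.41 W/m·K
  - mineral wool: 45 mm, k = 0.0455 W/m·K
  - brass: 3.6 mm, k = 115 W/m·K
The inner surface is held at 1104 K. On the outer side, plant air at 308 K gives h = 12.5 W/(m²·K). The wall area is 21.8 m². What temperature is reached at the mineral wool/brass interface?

T ≈ 361 K

Treating each layer as a thermal resistance in series:
R_high-alumina brick = L/(kA) = 0.155/(1.77×21.8) = 0.004017 K/W
R_magnesite brick = L/(kA) = 0.25/(4.41×21.8) = 0.0026 K/W
R_mineral wool = L/(kA) = 0.045/(0.0455×21.8) = 0.04537 K/W
R_brass = L/(kA) = 0.0036/(115×21.8) = 1.436×10^-6 K/W
R_outer film = 1/(h_o·A) = 1/(12.5×21.8) = 0.00367 K/W
R_total = 0.05566 K/W;  Q = ΔT/R_total = 796/0.05566 = 14300 W
T_interface = T_inner − Q·ΣR(inner→interface) = 1104 − 14300×0.05198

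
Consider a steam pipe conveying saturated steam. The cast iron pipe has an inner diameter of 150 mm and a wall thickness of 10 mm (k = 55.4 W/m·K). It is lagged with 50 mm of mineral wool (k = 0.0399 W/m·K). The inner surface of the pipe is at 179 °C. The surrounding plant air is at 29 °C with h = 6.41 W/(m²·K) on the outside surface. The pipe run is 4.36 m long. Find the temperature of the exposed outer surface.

For a radial system each layer contributes R = ln(r_out/r_in)/(2πkL); films add R = 1/(hA).
R_cast iron pipe wall = ln(85/75)/(2π×55.4×4.36) = 8.247×10^-5 K/W
R_mineral wool = ln(135/85)/(2π×0.0399×4.36) = 0.4232 K/W
R_outer film = 1/(h_o·2πr_oL) = 1/(6.41×2π×0.135×4.36) = 0.04218 K/W
R_total = 0.4655 K/W
Q = ΔT/R_total = 150/0.4655
Q = 322 W
T_interface = T_inner − Q·ΣR(inner→interface) = 179 − 322×0.4233

T ≈ 42.6 °C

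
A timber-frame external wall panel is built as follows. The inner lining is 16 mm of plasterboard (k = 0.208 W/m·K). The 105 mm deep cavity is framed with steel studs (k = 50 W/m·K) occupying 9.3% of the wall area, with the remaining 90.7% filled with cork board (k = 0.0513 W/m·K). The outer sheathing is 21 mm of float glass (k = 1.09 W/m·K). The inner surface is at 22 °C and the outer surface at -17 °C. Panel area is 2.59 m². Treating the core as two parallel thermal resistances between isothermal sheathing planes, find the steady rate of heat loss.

Sheathing layers in series; stud and cavity paths in parallel between them.
R_inner = 0.016/(0.208×2.59) = 0.0297 K/W
R_stud  = 0.105/(50×0.093×2.59) = 0.008718 K/W
R_cav   = 0.105/(0.0513×0.907×2.59) = 0.8713 K/W
1/R_core = 1/R_stud + 1/R_cav → R_core = 0.008632 K/W
R_outer = 0.021/(1.09×2.59) = 0.007439 K/W
R_total = 0.04577 K/W
Q = ΔT/R_total = 39/0.04577

Q ≈ 852 W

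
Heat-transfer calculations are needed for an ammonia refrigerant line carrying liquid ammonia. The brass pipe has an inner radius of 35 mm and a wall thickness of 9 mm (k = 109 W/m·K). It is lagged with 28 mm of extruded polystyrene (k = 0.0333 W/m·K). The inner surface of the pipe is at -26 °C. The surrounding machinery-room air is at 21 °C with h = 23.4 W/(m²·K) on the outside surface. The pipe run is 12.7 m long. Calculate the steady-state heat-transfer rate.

Treating each annulus and film as a series resistance:
R_brass pipe wall = ln(44/35)/(2π×109×12.7) = 2.631×10^-5 K/W
R_extruded polystyrene = ln(72/44)/(2π×0.0333×12.7) = 0.1853 K/W
R_outer film = 1/(h_o·2πr_oL) = 1/(23.4×2π×0.072×12.7) = 0.007438 K/W
R_total = 0.1928 K/W
Q = ΔT/R_total = 47/0.1928

Q ≈ 244 W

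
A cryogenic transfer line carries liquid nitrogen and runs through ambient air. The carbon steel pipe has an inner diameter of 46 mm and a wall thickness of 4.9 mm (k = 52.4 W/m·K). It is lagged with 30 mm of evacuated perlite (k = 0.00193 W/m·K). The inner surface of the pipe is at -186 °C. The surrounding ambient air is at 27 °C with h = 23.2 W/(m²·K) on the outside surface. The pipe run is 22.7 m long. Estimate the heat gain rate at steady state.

Per-layer cylindrical resistances, series-summed:
R_carbon steel pipe wall = ln(27.9/23)/(2π×52.4×22.7) = 2.584×10^-5 K/W
R_evacuated perlite = ln(57.9/27.9)/(2π×0.00193×22.7) = 2.652 K/W
R_outer film = 1/(h_o·2πr_oL) = 1/(23.2×2π×0.0579×22.7) = 0.005219 K/W
R_total = 2.657 K/W
Q = ΔT/R_total = 213/2.657

Q ≈ 80.2 W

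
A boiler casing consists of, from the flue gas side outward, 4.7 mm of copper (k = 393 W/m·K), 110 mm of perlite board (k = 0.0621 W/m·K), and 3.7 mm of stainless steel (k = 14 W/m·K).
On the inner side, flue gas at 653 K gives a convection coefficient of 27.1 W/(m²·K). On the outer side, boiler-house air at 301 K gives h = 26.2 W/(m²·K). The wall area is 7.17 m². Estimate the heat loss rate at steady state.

Q ≈ 1370 W

Series thermal resistances:
R_inner film = 1/(h_i·A) = 1/(27.1×7.17) = 0.005146 K/W
R_copper = L/(kA) = 0.0047/(393×7.17) = 1.668×10^-6 K/W
R_perlite board = L/(kA) = 0.11/(0.0621×7.17) = 0.247 K/W
R_stainless steel = L/(kA) = 0.0037/(14×7.17) = 3.686×10^-5 K/W
R_outer film = 1/(h_o·A) = 1/(26.2×7.17) = 0.005323 K/W
R_total = 0.2576 K/W
Q = ΔT / R_total = 352 / 0.2576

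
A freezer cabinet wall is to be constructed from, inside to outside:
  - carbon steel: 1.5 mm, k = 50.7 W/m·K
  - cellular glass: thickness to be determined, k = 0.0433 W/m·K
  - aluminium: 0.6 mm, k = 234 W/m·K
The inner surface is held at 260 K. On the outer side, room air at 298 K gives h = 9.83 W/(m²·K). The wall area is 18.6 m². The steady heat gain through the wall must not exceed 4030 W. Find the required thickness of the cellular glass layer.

L ≈ 3.19 mm

Treating each layer as a thermal resistance in series:
R_carbon steel = L/(kA) = 0.0015/(50.7×18.6) = 1.591×10^-6 K/W
R_aluminium = L/(kA) = 0.0006/(234×18.6) = 1.379×10^-7 K/W
R_outer film = 1/(h_o·A) = 1/(9.83×18.6) = 0.005469 K/W
Sum of the known resistances R_other = 0.005471 K/W
Required total resistance R_tot = ΔT/Q_allow = 38/4030 = 0.009429 K/W
R_cellular glass = R_tot − R_other = 0.003958 K/W
L = R·k·A = 0.003958×0.0433×18.6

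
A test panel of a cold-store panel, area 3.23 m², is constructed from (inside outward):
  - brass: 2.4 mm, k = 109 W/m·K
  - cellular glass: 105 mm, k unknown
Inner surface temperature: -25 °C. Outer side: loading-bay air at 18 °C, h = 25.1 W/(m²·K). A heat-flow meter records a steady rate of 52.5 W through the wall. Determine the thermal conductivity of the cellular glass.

k ≈ 0.0403 W/(m·K)

Series thermal resistances:
R_brass = L/(kA) = 0.0024/(109×3.23) = 6.817×10^-6 K/W
R_outer film = 1/(h_o·A) = 1/(25.1×3.23) = 0.01233 K/W
Sum of known resistances R_other = 0.01234 K/W
Total R = ΔT/Q = 43/52.5 = 0.819 K/W
R_cellular glass = R_total − R_other = 0.8067 K/W
k = L/(R·A) = 0.105/(0.8067×3.23)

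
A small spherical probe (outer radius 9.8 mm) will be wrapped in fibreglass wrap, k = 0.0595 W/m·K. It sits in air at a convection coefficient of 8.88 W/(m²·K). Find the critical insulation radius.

r_cr ≈ 13.4 mm

For a sphere r_cr = 2k/h = 2×0.0595/8.88
r_cr = 13.4 mm; since the bare radius (9.8 mm) is below r_cr, adding a thin layer of insulation will *increase* heat loss.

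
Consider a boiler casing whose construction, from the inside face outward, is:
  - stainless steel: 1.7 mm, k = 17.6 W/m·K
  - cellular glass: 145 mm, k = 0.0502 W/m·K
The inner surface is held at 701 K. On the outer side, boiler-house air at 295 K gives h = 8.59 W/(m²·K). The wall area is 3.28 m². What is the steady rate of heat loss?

Thermal resistances in series:
R_stainless steel = L/(kA) = 0.0017/(17.6×3.28) = 2.945×10^-5 K/W
R_cellular glass = L/(kA) = 0.145/(0.0502×3.28) = 0.8806 K/W
R_outer film = 1/(h_o·A) = 1/(8.59×3.28) = 0.03549 K/W
R_total = 0.9161 K/W
Q = ΔT / R_total = 406 / 0.9161

Q ≈ 443 W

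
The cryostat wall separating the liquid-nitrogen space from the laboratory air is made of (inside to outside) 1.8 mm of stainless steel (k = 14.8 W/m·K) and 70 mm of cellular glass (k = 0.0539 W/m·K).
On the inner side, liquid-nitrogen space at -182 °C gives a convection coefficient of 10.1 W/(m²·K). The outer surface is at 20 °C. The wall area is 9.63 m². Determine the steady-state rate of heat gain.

Series thermal resistances:
R_inner film = 1/(h_i·A) = 1/(10.1×9.63) = 0.01028 K/W
R_stainless steel = L/(kA) = 0.0018/(14.8×9.63) = 1.263×10^-5 K/W
R_cellular glass = L/(kA) = 0.07/(0.0539×9.63) = 0.1349 K/W
R_total = 0.1452 K/W
Q = ΔT / R_total = 202 / 0.1452

Q ≈ 1390 W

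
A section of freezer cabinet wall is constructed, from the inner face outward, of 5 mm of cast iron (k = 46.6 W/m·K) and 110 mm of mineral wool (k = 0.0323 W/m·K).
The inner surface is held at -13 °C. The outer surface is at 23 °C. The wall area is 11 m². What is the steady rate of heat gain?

Model the wall as resistances in series:
R_cast iron = L/(kA) = 0.005/(46.6×11) = 9.754×10^-6 K/W
R_mineral wool = L/(kA) = 0.11/(0.0323×11) = 0.3096 K/W
R_total = 0.3096 K/W
Q = ΔT / R_total = 36 / 0.3096

Q ≈ 116 W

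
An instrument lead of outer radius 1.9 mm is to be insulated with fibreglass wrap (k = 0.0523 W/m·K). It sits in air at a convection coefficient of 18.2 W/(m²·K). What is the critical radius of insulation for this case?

For a cylinder r_cr = k/h = 0.0523/18.2
r_cr = 2.87 mm; since the bare radius (1.9 mm) is below r_cr, adding a thin layer of insulation will *increase* heat loss.

r_cr ≈ 2.87 mm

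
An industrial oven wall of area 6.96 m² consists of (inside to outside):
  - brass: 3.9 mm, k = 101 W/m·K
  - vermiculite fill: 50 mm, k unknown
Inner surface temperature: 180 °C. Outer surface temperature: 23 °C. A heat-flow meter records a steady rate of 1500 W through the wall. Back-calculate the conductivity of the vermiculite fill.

Treating each layer as a thermal resistance in series:
R_brass = L/(kA) = 0.0039/(101×6.96) = 5.548×10^-6 K/W
Sum of known resistances R_other = 5.548×10^-6 K/W
Total R = ΔT/Q = 157/1500 = 0.1047 K/W
R_vermiculite fill = R_total − R_other = 0.1047 K/W
k = L/(R·A) = 0.05/(0.1047×6.96)

k ≈ 0.0686 W/(m·K)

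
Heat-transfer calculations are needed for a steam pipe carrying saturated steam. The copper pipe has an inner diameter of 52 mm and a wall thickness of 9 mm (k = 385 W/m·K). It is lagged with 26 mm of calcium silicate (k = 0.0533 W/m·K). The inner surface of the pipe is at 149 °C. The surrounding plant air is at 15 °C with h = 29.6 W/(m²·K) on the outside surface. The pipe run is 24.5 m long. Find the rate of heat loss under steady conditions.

Q ≈ 1880 W

Cylindrical conduction, so R = ln(r₂/r₁)/(2πkL) per layer, in series:
R_copper pipe wall = ln(35/26)/(2π×385×24.5) = 5.016×10^-6 K/W
R_calcium silicate = ln(61/35)/(2π×0.0533×24.5) = 0.06771 K/W
R_outer film = 1/(h_o·2πr_oL) = 1/(29.6×2π×0.061×24.5) = 0.003598 K/W
R_total = 0.07131 K/W
Q = ΔT/R_total = 134/0.07131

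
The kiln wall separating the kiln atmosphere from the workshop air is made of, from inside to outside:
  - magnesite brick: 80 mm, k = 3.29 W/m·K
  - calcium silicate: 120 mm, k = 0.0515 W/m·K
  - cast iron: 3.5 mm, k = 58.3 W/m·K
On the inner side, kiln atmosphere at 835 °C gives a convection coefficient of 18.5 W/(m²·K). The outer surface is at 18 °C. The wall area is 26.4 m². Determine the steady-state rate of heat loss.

Series thermal resistances:
R_inner film = 1/(h_i·A) = 1/(18.5×26.4) = 0.002048 K/W
R_magnesite brick = L/(kA) = 0.08/(3.29×26.4) = 9.211×10^-4 K/W
R_calcium silicate = L/(kA) = 0.12/(0.0515×26.4) = 0.08826 K/W
R_cast iron = L/(kA) = 0.0035/(58.3×26.4) = 2.274×10^-6 K/W
R_total = 0.09123 K/W
Q = ΔT / R_total = 817 / 0.09123

Q ≈ 8960 W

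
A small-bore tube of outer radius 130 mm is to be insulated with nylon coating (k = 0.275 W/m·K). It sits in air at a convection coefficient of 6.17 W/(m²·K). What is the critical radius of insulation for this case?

For a cylinder r_cr = k/h = 0.275/6.17
r_cr = 44.6 mm; since the bare radius (130 mm) is above r_cr, any added insulation will reduce heat loss.

r_cr ≈ 44.6 mm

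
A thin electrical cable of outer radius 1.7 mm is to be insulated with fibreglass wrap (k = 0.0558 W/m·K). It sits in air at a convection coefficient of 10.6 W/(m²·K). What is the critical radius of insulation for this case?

r_cr ≈ 5.26 mm

For a cylinder r_cr = k/h = 0.0558/10.6
r_cr = 5.26 mm; since the bare radius (1.7 mm) is below r_cr, adding a thin layer of insulation will *increase* heat loss.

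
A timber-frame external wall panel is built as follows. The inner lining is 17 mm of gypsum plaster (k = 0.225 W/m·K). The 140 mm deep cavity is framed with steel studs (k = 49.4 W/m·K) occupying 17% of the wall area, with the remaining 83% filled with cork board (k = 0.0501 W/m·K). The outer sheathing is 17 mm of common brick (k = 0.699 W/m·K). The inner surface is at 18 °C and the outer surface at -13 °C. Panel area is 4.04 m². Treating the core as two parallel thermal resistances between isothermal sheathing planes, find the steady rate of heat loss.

Sheathing layers in series; stud and cavity paths in parallel between them.
R_inner = 0.017/(0.225×4.04) = 0.0187 K/W
R_stud  = 0.14/(49.4×0.17×4.04) = 0.004126 K/W
R_cav   = 0.14/(0.0501×0.83×4.04) = 0.8334 K/W
1/R_core = 1/R_stud + 1/R_cav → R_core = 0.004106 K/W
R_outer = 0.017/(0.699×4.04) = 0.00602 K/W
R_total = 0.02883 K/W
Q = ΔT/R_total = 31/0.02883

Q ≈ 1080 W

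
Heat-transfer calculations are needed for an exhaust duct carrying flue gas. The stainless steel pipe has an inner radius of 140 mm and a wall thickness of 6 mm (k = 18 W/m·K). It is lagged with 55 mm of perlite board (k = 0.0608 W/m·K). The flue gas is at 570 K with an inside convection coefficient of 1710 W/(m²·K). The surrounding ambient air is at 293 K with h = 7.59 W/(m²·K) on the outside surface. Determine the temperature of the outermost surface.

Per-layer cylindrical resistances, series-summed:
R_inner film = 1/(h_i·2πr₁L) = 1/(1710×2π×0.14×1) = 6.648×10^-4 K/W
R_stainless steel pipe wall = ln(146/140)/(2π×18×1) = 3.71×10^-4 K/W
R_perlite board = ln(201/146)/(2π×0.0608×1) = 0.8369 K/W
R_outer film = 1/(h_o·2πr_oL) = 1/(7.59×2π×0.201×1) = 0.1043 K/W
R_total = 0.9422 K/W
Q = ΔT/R_total = 277/0.9422
Q = 294 W/m
T_interface = T_inner − Q·ΣR(inner→interface) = 570 − 294×0.8379

T ≈ 324 K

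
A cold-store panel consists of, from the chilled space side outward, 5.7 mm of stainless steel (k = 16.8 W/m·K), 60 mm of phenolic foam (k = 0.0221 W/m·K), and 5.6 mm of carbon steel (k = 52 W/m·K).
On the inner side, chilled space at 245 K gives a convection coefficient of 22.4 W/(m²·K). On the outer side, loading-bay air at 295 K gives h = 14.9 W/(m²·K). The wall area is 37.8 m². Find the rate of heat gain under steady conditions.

Q ≈ 669 W

Using the resistance-network approach (series):
R_inner film = 1/(h_i·A) = 1/(22.4×37.8) = 0.001181 K/W
R_stainless steel = L/(kA) = 0.0057/(16.8×37.8) = 8.976×10^-6 K/W
R_phenolic foam = L/(kA) = 0.06/(0.0221×37.8) = 0.07182 K/W
R_carbon steel = L/(kA) = 0.0056/(52×37.8) = 2.849×10^-6 K/W
R_outer film = 1/(h_o·A) = 1/(14.9×37.8) = 0.001776 K/W
R_total = 0.07479 K/W
Q = ΔT / R_total = 50 / 0.07479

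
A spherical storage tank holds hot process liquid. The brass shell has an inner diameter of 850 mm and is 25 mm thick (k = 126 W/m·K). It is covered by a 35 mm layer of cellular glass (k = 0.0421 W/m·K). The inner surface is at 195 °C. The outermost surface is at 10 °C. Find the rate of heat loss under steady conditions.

Q ≈ 610 W

For a spherical shell R = (1/r₁ − 1/r₂)/(4πk); film R = 1/(h·4πr²). In series:
R_brass shell = (1/0.425 − 1/0.45)/(4π×126) = 8.256×10^-5 K/W
R_cellular glass = (1/0.45 − 1/0.485)/(4π×0.0421) = 0.3031 K/W
R_total = 0.3032 K/W
Q = ΔT/R_total = 185/0.3032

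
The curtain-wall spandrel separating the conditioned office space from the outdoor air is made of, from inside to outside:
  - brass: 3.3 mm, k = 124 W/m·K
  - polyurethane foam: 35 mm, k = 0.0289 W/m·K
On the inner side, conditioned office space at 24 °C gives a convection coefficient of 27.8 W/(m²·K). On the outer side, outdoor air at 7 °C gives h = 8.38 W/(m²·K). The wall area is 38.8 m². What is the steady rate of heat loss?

Q ≈ 483 W

Model the wall as resistances in series:
R_inner film = 1/(h_i·A) = 1/(27.8×38.8) = 9.271×10^-4 K/W
R_brass = L/(kA) = 0.0033/(124×38.8) = 6.859×10^-7 K/W
R_polyurethane foam = L/(kA) = 0.035/(0.0289×38.8) = 0.03121 K/W
R_outer film = 1/(h_o·A) = 1/(8.38×38.8) = 0.003076 K/W
R_total = 0.03522 K/W
Q = ΔT / R_total = 17 / 0.03522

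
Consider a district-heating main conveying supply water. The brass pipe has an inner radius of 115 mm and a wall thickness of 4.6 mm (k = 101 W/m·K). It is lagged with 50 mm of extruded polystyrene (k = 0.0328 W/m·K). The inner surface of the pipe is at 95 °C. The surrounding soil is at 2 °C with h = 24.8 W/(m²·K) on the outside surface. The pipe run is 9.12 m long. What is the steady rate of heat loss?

For a radial system each layer contributes R = ln(r_out/r_in)/(2πkL); films add R = 1/(hA).
R_brass pipe wall = ln(119.6/115)/(2π×101×9.12) = 6.777×10^-6 K/W
R_extruded polystyrene = ln(169.6/119.6)/(2π×0.0328×9.12) = 0.1858 K/W
R_outer film = 1/(h_o·2πr_oL) = 1/(24.8×2π×0.1696×9.12) = 0.004149 K/W
R_total = 0.19 K/W
Q = ΔT/R_total = 93/0.19

Q ≈ 489 W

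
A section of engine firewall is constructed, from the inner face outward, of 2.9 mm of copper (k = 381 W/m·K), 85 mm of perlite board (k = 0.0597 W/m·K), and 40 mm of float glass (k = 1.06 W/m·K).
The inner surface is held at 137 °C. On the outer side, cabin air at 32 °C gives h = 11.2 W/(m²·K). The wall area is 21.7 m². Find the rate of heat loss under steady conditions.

Q ≈ 1470 W

Treating each layer as a thermal resistance in series:
R_copper = L/(kA) = 0.0029/(381×21.7) = 3.508×10^-7 K/W
R_perlite board = L/(kA) = 0.085/(0.0597×21.7) = 0.06561 K/W
R_float glass = L/(kA) = 0.04/(1.06×21.7) = 0.001739 K/W
R_outer film = 1/(h_o·A) = 1/(11.2×21.7) = 0.004115 K/W
R_total = 0.07147 K/W
Q = ΔT / R_total = 105 / 0.07147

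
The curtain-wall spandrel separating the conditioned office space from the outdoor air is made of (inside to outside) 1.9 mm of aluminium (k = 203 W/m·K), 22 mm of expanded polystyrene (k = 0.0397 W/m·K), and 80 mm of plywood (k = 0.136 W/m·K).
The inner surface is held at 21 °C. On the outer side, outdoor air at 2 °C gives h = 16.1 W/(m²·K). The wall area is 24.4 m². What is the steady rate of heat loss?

Q ≈ 385 W

Treating each layer as a thermal resistance in series:
R_aluminium = L/(kA) = 0.0019/(203×24.4) = 3.836×10^-7 K/W
R_expanded polystyrene = L/(kA) = 0.022/(0.0397×24.4) = 0.02271 K/W
R_plywood = L/(kA) = 0.08/(0.136×24.4) = 0.02411 K/W
R_outer film = 1/(h_o·A) = 1/(16.1×24.4) = 0.002546 K/W
R_total = 0.04937 K/W
Q = ΔT / R_total = 19 / 0.04937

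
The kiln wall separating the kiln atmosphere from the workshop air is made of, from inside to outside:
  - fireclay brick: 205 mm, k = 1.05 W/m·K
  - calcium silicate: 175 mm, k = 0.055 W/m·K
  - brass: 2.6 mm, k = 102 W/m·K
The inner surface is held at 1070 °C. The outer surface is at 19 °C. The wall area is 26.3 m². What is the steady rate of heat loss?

Series thermal resistances:
R_fireclay brick = L/(kA) = 0.205/(1.05×26.3) = 0.007424 K/W
R_calcium silicate = L/(kA) = 0.175/(0.055×26.3) = 0.121 K/W
R_brass = L/(kA) = 0.0026/(102×26.3) = 9.692×10^-7 K/W
R_total = 0.1284 K/W
Q = ΔT / R_total = 1051 / 0.1284

Q ≈ 8180 W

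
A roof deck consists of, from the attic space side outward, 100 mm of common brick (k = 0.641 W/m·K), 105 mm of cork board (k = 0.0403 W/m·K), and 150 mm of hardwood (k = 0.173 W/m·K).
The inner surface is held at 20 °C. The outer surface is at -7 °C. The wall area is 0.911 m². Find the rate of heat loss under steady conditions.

Treating each layer as a thermal resistance in series:
R_common brick = L/(kA) = 0.1/(0.641×0.911) = 0.1712 K/W
R_cork board = L/(kA) = 0.105/(0.0403×0.911) = 2.86 K/W
R_hardwood = L/(kA) = 0.15/(0.173×0.911) = 0.9518 K/W
R_total = 3.983 K/W
Q = ΔT / R_total = 27 / 3.983

Q ≈ 6.78 W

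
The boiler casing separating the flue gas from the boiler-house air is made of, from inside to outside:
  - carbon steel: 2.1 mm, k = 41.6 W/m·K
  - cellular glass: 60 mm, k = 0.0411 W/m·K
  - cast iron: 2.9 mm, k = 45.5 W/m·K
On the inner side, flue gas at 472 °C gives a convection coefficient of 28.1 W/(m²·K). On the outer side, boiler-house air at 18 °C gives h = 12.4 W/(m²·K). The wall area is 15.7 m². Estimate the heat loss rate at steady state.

Q ≈ 4520 W

Series thermal resistances:
R_inner film = 1/(h_i·A) = 1/(28.1×15.7) = 0.002267 K/W
R_carbon steel = L/(kA) = 0.0021/(41.6×15.7) = 3.215×10^-6 K/W
R_cellular glass = L/(kA) = 0.06/(0.0411×15.7) = 0.09298 K/W
R_cast iron = L/(kA) = 0.0029/(45.5×15.7) = 4.06×10^-6 K/W
R_outer film = 1/(h_o·A) = 1/(12.4×15.7) = 0.005137 K/W
R_total = 0.1004 K/W
Q = ΔT / R_total = 454 / 0.1004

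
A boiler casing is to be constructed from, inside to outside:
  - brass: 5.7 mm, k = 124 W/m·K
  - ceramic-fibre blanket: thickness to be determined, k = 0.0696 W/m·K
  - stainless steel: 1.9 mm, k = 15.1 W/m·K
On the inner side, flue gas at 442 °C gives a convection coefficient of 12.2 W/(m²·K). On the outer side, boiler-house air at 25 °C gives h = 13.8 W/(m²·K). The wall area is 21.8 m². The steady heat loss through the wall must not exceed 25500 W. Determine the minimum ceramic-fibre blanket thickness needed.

Treating each layer as a thermal resistance in series:
R_inner film = 1/(h_i·A) = 1/(12.2×21.8) = 0.00376 K/W
R_brass = L/(kA) = 0.0057/(124×21.8) = 2.109×10^-6 K/W
R_stainless steel = L/(kA) = 0.0019/(15.1×21.8) = 5.772×10^-6 K/W
R_outer film = 1/(h_o·A) = 1/(13.8×21.8) = 0.003324 K/W
Sum of the known resistances R_other = 0.007092 K/W
Required total resistance R_tot = ΔT/Q_allow = 417/25500 = 0.01635 K/W
R_ceramic-fibre blanket = R_tot − R_other = 0.009261 K/W
L = R·k·A = 0.009261×0.0696×21.8

L ≈ 14.1 mm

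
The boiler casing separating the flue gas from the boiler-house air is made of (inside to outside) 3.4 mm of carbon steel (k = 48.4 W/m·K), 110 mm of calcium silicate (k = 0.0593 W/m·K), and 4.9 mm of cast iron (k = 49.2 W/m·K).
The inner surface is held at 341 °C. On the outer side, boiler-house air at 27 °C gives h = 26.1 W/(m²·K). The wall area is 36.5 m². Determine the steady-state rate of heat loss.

Q ≈ 6050 W

Treating each layer as a thermal resistance in series:
R_carbon steel = L/(kA) = 0.0034/(48.4×36.5) = 1.925×10^-6 K/W
R_calcium silicate = L/(kA) = 0.11/(0.0593×36.5) = 0.05082 K/W
R_cast iron = L/(kA) = 0.0049/(49.2×36.5) = 2.729×10^-6 K/W
R_outer film = 1/(h_o·A) = 1/(26.1×36.5) = 0.00105 K/W
R_total = 0.05188 K/W
Q = ΔT / R_total = 314 / 0.05188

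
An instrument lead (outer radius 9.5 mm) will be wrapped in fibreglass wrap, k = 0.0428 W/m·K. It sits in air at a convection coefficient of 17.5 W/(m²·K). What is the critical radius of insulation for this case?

r_cr ≈ 2.45 mm

For a cylinder r_cr = k/h = 0.0428/17.5
r_cr = 2.45 mm; since the bare radius (9.5 mm) is above r_cr, any added insulation will reduce heat loss.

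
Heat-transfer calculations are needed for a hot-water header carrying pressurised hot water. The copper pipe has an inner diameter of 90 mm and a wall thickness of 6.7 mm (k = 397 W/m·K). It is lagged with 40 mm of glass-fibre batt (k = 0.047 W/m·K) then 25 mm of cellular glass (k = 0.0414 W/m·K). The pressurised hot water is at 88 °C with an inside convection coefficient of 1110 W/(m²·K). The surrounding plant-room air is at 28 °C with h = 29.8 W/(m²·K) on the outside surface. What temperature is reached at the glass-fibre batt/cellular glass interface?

Treating each annulus and film as a series resistance:
R_inner film = 1/(h_i·2πr₁L) = 1/(1110×2π×0.045×1) = 0.003186 K/W
R_copper pipe wall = ln(51.7/45)/(2π×397×1) = 5.564×10^-5 K/W
R_glass-fibre batt = ln(91.7/51.7)/(2π×0.047×1) = 1.941 K/W
R_cellular glass = ln(116.7/91.7)/(2π×0.0414×1) = 0.9268 K/W
R_outer film = 1/(h_o·2πr_oL) = 1/(29.8×2π×0.1167×1) = 0.04576 K/W
R_total = 2.916 K/W
Q = ΔT/R_total = 60/2.916
Q = 20.6 W/m
T_interface = T_inner − Q·ΣR(inner→interface) = 88 − 20.6×1.944

T ≈ 48 °C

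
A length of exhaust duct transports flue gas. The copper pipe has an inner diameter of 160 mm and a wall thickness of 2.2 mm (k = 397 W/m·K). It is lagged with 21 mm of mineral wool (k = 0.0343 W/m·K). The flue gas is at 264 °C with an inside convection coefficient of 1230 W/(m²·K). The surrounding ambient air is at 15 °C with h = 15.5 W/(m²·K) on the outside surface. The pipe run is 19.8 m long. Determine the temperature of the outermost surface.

Treating each annulus and film as a series resistance:
R_inner film = 1/(h_i·2πr₁L) = 1/(1230×2π×0.08×19.8) = 8.169×10^-5 K/W
R_copper pipe wall = ln(82.2/80)/(2π×397×19.8) = 5.493×10^-7 K/W
R_mineral wool = ln(103.2/82.2)/(2π×0.0343×19.8) = 0.05332 K/W
R_outer film = 1/(h_o·2πr_oL) = 1/(15.5×2π×0.1032×19.8) = 0.005025 K/W
R_total = 0.05842 K/W
Q = ΔT/R_total = 249/0.05842
Q = 4260 W
T_interface = T_inner − Q·ΣR(inner→interface) = 264 − 4260×0.0534

T ≈ 36.4 °C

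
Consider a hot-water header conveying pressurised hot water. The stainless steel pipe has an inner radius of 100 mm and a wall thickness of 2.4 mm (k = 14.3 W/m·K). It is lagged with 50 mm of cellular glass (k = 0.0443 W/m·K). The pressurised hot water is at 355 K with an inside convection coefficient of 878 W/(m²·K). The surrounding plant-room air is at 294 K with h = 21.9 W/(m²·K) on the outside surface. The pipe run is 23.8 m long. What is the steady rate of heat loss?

Q ≈ 982 W

Per-layer cylindrical resistances, series-summed:
R_inner film = 1/(h_i·2πr₁L) = 1/(878×2π×0.1×23.8) = 7.616×10^-5 K/W
R_stainless steel pipe wall = ln(102.4/100)/(2π×14.3×23.8) = 1.109×10^-5 K/W
R_cellular glass = ln(152.4/102.4)/(2π×0.0443×23.8) = 0.06002 K/W
R_outer film = 1/(h_o·2πr_oL) = 1/(21.9×2π×0.1524×23.8) = 0.002004 K/W
R_total = 0.06211 K/W
Q = ΔT/R_total = 61/0.06211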